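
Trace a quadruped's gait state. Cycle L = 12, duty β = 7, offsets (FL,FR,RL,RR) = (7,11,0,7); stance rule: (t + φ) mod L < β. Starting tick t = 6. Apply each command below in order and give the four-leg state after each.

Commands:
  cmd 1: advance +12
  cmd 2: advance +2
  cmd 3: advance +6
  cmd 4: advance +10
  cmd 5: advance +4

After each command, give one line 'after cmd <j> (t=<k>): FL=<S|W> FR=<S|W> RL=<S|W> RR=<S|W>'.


start t=6: FL=S FR=S RL=S RR=S
cmd 1: advance +12 → t=18, phase=(1,5,6,1) → FL=S FR=S RL=S RR=S
cmd 2: advance +2 → t=20, phase=(3,7,8,3) → FL=S FR=W RL=W RR=S
cmd 3: advance +6 → t=26, phase=(9,1,2,9) → FL=W FR=S RL=S RR=W
cmd 4: advance +10 → t=36, phase=(7,11,0,7) → FL=W FR=W RL=S RR=W
cmd 5: advance +4 → t=40, phase=(11,3,4,11) → FL=W FR=S RL=S RR=W

after cmd 1 (t=18): FL=S FR=S RL=S RR=S
after cmd 2 (t=20): FL=S FR=W RL=W RR=S
after cmd 3 (t=26): FL=W FR=S RL=S RR=W
after cmd 4 (t=36): FL=W FR=W RL=S RR=W
after cmd 5 (t=40): FL=W FR=S RL=S RR=W


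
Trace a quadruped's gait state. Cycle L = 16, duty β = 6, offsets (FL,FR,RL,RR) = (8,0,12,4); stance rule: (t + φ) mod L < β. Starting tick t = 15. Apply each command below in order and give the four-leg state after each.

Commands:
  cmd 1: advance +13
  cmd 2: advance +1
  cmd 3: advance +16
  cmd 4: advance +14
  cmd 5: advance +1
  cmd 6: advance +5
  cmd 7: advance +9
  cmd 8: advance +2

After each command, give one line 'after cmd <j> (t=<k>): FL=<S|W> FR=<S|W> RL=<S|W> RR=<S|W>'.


after cmd 1 (t=28): FL=S FR=W RL=W RR=S
after cmd 2 (t=29): FL=S FR=W RL=W RR=S
after cmd 3 (t=45): FL=S FR=W RL=W RR=S
after cmd 4 (t=59): FL=S FR=W RL=W RR=W
after cmd 5 (t=60): FL=S FR=W RL=W RR=S
after cmd 6 (t=65): FL=W FR=S RL=W RR=S
after cmd 7 (t=74): FL=S FR=W RL=W RR=W
after cmd 8 (t=76): FL=S FR=W RL=W RR=S

start t=15: FL=W FR=W RL=W RR=S
cmd 1: advance +13 → t=28, phase=(4,12,8,0) → FL=S FR=W RL=W RR=S
cmd 2: advance +1 → t=29, phase=(5,13,9,1) → FL=S FR=W RL=W RR=S
cmd 3: advance +16 → t=45, phase=(5,13,9,1) → FL=S FR=W RL=W RR=S
cmd 4: advance +14 → t=59, phase=(3,11,7,15) → FL=S FR=W RL=W RR=W
cmd 5: advance +1 → t=60, phase=(4,12,8,0) → FL=S FR=W RL=W RR=S
cmd 6: advance +5 → t=65, phase=(9,1,13,5) → FL=W FR=S RL=W RR=S
cmd 7: advance +9 → t=74, phase=(2,10,6,14) → FL=S FR=W RL=W RR=W
cmd 8: advance +2 → t=76, phase=(4,12,8,0) → FL=S FR=W RL=W RR=S


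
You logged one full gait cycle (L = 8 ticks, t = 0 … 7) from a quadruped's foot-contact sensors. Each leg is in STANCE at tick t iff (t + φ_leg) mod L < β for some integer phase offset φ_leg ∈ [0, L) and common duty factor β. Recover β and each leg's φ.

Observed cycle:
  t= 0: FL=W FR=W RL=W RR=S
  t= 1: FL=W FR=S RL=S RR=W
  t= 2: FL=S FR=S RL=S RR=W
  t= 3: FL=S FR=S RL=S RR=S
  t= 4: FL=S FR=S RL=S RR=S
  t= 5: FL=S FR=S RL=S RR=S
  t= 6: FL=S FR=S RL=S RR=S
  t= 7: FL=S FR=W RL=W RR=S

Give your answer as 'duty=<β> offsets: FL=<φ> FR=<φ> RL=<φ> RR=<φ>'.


duty β = stance ticks per leg = 6
FL: stance ticks = 6; W→S at t=2 → φ=6
FR: stance ticks = 6; W→S at t=1 → φ=7
RL: stance ticks = 6; W→S at t=1 → φ=7
RR: stance ticks = 6; W→S at t=3 → φ=5

duty=6 offsets: FL=6 FR=7 RL=7 RR=5


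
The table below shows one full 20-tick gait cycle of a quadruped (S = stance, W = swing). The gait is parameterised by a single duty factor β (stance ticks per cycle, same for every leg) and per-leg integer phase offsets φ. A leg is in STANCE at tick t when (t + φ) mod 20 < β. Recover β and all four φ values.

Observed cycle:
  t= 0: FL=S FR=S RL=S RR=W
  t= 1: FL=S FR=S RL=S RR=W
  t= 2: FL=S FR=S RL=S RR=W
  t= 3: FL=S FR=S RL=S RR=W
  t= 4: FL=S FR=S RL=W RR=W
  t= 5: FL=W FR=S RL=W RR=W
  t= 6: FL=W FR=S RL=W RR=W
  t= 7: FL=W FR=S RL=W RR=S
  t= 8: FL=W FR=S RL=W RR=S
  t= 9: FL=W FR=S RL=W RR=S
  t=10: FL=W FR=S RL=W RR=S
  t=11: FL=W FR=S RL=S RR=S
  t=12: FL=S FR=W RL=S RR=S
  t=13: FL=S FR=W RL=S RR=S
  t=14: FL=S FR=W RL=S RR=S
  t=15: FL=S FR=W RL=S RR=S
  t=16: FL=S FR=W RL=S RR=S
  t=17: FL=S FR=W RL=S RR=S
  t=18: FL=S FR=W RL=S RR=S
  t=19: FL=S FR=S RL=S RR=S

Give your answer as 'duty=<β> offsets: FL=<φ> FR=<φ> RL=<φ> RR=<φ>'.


duty=13 offsets: FL=8 FR=1 RL=9 RR=13

duty β = stance ticks per leg = 13
FL: stance ticks = 13; W→S at t=12 → φ=8
FR: stance ticks = 13; W→S at t=19 → φ=1
RL: stance ticks = 13; W→S at t=11 → φ=9
RR: stance ticks = 13; W→S at t=7 → φ=13


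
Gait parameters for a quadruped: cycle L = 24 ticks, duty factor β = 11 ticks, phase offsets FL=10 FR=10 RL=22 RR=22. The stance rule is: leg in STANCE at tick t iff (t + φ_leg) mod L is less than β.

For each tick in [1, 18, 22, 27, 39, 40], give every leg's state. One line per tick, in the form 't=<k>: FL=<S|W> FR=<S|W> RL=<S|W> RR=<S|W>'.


t=1: phase=(11,11,23,23) vs β=11 → FL=W FR=W RL=W RR=W
t=18: phase=(4,4,16,16) vs β=11 → FL=S FR=S RL=W RR=W
t=22: phase=(8,8,20,20) vs β=11 → FL=S FR=S RL=W RR=W
t=27: phase=(13,13,1,1) vs β=11 → FL=W FR=W RL=S RR=S
t=39: phase=(1,1,13,13) vs β=11 → FL=S FR=S RL=W RR=W
t=40: phase=(2,2,14,14) vs β=11 → FL=S FR=S RL=W RR=W

t=1: FL=W FR=W RL=W RR=W
t=18: FL=S FR=S RL=W RR=W
t=22: FL=S FR=S RL=W RR=W
t=27: FL=W FR=W RL=S RR=S
t=39: FL=S FR=S RL=W RR=W
t=40: FL=S FR=S RL=W RR=W


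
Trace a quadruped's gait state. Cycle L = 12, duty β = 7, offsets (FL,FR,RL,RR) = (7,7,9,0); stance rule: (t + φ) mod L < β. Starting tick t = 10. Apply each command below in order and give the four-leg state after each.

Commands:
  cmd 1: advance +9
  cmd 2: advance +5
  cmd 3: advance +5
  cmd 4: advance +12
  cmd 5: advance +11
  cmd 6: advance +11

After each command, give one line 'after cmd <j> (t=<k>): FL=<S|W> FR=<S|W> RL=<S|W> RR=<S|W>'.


start t=10: FL=S FR=S RL=W RR=W
cmd 1: advance +9 → t=19, phase=(2,2,4,7) → FL=S FR=S RL=S RR=W
cmd 2: advance +5 → t=24, phase=(7,7,9,0) → FL=W FR=W RL=W RR=S
cmd 3: advance +5 → t=29, phase=(0,0,2,5) → FL=S FR=S RL=S RR=S
cmd 4: advance +12 → t=41, phase=(0,0,2,5) → FL=S FR=S RL=S RR=S
cmd 5: advance +11 → t=52, phase=(11,11,1,4) → FL=W FR=W RL=S RR=S
cmd 6: advance +11 → t=63, phase=(10,10,0,3) → FL=W FR=W RL=S RR=S

after cmd 1 (t=19): FL=S FR=S RL=S RR=W
after cmd 2 (t=24): FL=W FR=W RL=W RR=S
after cmd 3 (t=29): FL=S FR=S RL=S RR=S
after cmd 4 (t=41): FL=S FR=S RL=S RR=S
after cmd 5 (t=52): FL=W FR=W RL=S RR=S
after cmd 6 (t=63): FL=W FR=W RL=S RR=S


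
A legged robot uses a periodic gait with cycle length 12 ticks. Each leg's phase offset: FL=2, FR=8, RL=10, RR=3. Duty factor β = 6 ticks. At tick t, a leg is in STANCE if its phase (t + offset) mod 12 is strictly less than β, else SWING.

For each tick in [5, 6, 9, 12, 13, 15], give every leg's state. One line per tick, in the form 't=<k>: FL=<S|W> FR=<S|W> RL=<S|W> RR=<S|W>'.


t=5: FL=W FR=S RL=S RR=W
t=6: FL=W FR=S RL=S RR=W
t=9: FL=W FR=S RL=W RR=S
t=12: FL=S FR=W RL=W RR=S
t=13: FL=S FR=W RL=W RR=S
t=15: FL=S FR=W RL=S RR=W

t=5: phase=(7,1,3,8) vs β=6 → FL=W FR=S RL=S RR=W
t=6: phase=(8,2,4,9) vs β=6 → FL=W FR=S RL=S RR=W
t=9: phase=(11,5,7,0) vs β=6 → FL=W FR=S RL=W RR=S
t=12: phase=(2,8,10,3) vs β=6 → FL=S FR=W RL=W RR=S
t=13: phase=(3,9,11,4) vs β=6 → FL=S FR=W RL=W RR=S
t=15: phase=(5,11,1,6) vs β=6 → FL=S FR=W RL=S RR=W


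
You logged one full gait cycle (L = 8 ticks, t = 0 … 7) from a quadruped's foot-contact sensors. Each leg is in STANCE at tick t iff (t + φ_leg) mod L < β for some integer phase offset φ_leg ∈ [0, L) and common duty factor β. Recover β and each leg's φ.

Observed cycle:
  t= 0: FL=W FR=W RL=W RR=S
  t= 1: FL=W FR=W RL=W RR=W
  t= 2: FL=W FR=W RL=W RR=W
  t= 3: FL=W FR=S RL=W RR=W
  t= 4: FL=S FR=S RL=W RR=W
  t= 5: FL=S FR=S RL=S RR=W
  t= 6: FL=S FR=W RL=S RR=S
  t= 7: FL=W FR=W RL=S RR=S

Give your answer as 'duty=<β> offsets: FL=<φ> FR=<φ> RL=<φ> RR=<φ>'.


duty β = stance ticks per leg = 3
FL: stance ticks = 3; W→S at t=4 → φ=4
FR: stance ticks = 3; W→S at t=3 → φ=5
RL: stance ticks = 3; W→S at t=5 → φ=3
RR: stance ticks = 3; W→S at t=6 → φ=2

duty=3 offsets: FL=4 FR=5 RL=3 RR=2


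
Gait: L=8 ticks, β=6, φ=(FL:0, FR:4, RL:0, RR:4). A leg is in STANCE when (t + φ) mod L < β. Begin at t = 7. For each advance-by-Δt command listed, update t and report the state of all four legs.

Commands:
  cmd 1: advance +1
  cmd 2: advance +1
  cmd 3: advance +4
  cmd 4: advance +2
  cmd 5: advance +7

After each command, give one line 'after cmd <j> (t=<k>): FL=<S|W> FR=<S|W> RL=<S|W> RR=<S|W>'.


start t=7: FL=W FR=S RL=W RR=S
cmd 1: advance +1 → t=8, phase=(0,4,0,4) → FL=S FR=S RL=S RR=S
cmd 2: advance +1 → t=9, phase=(1,5,1,5) → FL=S FR=S RL=S RR=S
cmd 3: advance +4 → t=13, phase=(5,1,5,1) → FL=S FR=S RL=S RR=S
cmd 4: advance +2 → t=15, phase=(7,3,7,3) → FL=W FR=S RL=W RR=S
cmd 5: advance +7 → t=22, phase=(6,2,6,2) → FL=W FR=S RL=W RR=S

after cmd 1 (t=8): FL=S FR=S RL=S RR=S
after cmd 2 (t=9): FL=S FR=S RL=S RR=S
after cmd 3 (t=13): FL=S FR=S RL=S RR=S
after cmd 4 (t=15): FL=W FR=S RL=W RR=S
after cmd 5 (t=22): FL=W FR=S RL=W RR=S


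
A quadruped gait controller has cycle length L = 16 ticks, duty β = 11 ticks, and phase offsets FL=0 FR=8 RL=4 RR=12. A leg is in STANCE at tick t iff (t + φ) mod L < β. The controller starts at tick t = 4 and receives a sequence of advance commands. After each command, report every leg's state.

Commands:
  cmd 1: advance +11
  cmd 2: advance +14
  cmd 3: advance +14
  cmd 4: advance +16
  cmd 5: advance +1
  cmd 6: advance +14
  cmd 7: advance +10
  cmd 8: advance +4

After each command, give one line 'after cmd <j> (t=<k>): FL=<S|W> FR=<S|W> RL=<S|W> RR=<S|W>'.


start t=4: FL=S FR=W RL=S RR=S
cmd 1: advance +11 → t=15, phase=(15,7,3,11) → FL=W FR=S RL=S RR=W
cmd 2: advance +14 → t=29, phase=(13,5,1,9) → FL=W FR=S RL=S RR=S
cmd 3: advance +14 → t=43, phase=(11,3,15,7) → FL=W FR=S RL=W RR=S
cmd 4: advance +16 → t=59, phase=(11,3,15,7) → FL=W FR=S RL=W RR=S
cmd 5: advance +1 → t=60, phase=(12,4,0,8) → FL=W FR=S RL=S RR=S
cmd 6: advance +14 → t=74, phase=(10,2,14,6) → FL=S FR=S RL=W RR=S
cmd 7: advance +10 → t=84, phase=(4,12,8,0) → FL=S FR=W RL=S RR=S
cmd 8: advance +4 → t=88, phase=(8,0,12,4) → FL=S FR=S RL=W RR=S

after cmd 1 (t=15): FL=W FR=S RL=S RR=W
after cmd 2 (t=29): FL=W FR=S RL=S RR=S
after cmd 3 (t=43): FL=W FR=S RL=W RR=S
after cmd 4 (t=59): FL=W FR=S RL=W RR=S
after cmd 5 (t=60): FL=W FR=S RL=S RR=S
after cmd 6 (t=74): FL=S FR=S RL=W RR=S
after cmd 7 (t=84): FL=S FR=W RL=S RR=S
after cmd 8 (t=88): FL=S FR=S RL=W RR=S


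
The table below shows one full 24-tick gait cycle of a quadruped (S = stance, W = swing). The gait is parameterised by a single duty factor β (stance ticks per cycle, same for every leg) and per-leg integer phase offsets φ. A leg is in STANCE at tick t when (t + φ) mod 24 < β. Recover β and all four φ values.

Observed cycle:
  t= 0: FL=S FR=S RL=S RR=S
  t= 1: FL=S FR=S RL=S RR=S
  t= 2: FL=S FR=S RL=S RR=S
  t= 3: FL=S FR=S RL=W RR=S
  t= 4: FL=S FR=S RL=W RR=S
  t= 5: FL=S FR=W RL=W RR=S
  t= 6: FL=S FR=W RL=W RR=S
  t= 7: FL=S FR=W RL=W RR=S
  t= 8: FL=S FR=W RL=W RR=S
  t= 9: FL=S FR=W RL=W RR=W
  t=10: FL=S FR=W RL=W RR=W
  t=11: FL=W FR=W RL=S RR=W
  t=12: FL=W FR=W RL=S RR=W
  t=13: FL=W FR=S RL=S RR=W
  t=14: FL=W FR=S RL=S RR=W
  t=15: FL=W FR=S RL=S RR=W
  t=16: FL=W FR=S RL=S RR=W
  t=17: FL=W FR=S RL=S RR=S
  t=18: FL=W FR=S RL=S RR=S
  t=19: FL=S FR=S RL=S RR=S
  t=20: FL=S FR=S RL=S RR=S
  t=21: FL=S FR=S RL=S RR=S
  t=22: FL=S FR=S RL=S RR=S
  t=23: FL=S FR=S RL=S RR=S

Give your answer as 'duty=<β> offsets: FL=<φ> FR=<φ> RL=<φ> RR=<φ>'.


duty=16 offsets: FL=5 FR=11 RL=13 RR=7

duty β = stance ticks per leg = 16
FL: stance ticks = 16; W→S at t=19 → φ=5
FR: stance ticks = 16; W→S at t=13 → φ=11
RL: stance ticks = 16; W→S at t=11 → φ=13
RR: stance ticks = 16; W→S at t=17 → φ=7


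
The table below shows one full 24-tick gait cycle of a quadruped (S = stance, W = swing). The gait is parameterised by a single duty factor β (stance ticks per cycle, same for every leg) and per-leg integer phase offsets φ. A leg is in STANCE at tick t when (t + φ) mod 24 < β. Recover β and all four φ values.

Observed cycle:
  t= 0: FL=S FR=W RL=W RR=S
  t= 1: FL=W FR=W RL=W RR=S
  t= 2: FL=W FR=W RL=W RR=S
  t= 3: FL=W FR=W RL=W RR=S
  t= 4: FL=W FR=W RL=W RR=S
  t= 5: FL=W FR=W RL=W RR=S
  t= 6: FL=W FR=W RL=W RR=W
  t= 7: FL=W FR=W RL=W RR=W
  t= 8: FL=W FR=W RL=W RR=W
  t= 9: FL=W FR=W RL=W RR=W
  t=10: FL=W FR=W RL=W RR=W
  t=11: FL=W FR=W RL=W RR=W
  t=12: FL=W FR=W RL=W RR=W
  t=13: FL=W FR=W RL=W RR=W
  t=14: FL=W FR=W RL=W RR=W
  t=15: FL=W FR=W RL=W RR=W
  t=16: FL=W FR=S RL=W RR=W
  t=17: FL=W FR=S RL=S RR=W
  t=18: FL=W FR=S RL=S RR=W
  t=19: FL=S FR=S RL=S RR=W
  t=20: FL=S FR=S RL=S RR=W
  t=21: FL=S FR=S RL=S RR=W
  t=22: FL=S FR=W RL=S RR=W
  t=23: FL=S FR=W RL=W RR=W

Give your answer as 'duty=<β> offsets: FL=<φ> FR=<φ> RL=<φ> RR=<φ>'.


duty β = stance ticks per leg = 6
FL: stance ticks = 6; W→S at t=19 → φ=5
FR: stance ticks = 6; W→S at t=16 → φ=8
RL: stance ticks = 6; W→S at t=17 → φ=7
RR: stance ticks = 6; W→S at t=0 → φ=0

duty=6 offsets: FL=5 FR=8 RL=7 RR=0


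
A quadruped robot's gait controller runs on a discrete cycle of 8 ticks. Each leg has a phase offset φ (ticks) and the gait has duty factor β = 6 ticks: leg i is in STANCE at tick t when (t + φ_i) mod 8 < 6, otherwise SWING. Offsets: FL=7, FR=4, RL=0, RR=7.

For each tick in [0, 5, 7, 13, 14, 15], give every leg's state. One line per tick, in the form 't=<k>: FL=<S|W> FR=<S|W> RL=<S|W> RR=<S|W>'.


t=0: phase=(7,4,0,7) vs β=6 → FL=W FR=S RL=S RR=W
t=5: phase=(4,1,5,4) vs β=6 → FL=S FR=S RL=S RR=S
t=7: phase=(6,3,7,6) vs β=6 → FL=W FR=S RL=W RR=W
t=13: phase=(4,1,5,4) vs β=6 → FL=S FR=S RL=S RR=S
t=14: phase=(5,2,6,5) vs β=6 → FL=S FR=S RL=W RR=S
t=15: phase=(6,3,7,6) vs β=6 → FL=W FR=S RL=W RR=W

t=0: FL=W FR=S RL=S RR=W
t=5: FL=S FR=S RL=S RR=S
t=7: FL=W FR=S RL=W RR=W
t=13: FL=S FR=S RL=S RR=S
t=14: FL=S FR=S RL=W RR=S
t=15: FL=W FR=S RL=W RR=W


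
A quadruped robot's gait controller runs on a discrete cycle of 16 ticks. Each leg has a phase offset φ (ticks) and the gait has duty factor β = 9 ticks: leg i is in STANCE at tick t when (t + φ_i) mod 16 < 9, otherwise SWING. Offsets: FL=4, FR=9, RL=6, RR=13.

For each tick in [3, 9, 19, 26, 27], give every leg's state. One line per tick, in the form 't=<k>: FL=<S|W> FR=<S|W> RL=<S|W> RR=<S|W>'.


t=3: FL=S FR=W RL=W RR=S
t=9: FL=W FR=S RL=W RR=S
t=19: FL=S FR=W RL=W RR=S
t=26: FL=W FR=S RL=S RR=S
t=27: FL=W FR=S RL=S RR=S

t=3: phase=(7,12,9,0) vs β=9 → FL=S FR=W RL=W RR=S
t=9: phase=(13,2,15,6) vs β=9 → FL=W FR=S RL=W RR=S
t=19: phase=(7,12,9,0) vs β=9 → FL=S FR=W RL=W RR=S
t=26: phase=(14,3,0,7) vs β=9 → FL=W FR=S RL=S RR=S
t=27: phase=(15,4,1,8) vs β=9 → FL=W FR=S RL=S RR=S


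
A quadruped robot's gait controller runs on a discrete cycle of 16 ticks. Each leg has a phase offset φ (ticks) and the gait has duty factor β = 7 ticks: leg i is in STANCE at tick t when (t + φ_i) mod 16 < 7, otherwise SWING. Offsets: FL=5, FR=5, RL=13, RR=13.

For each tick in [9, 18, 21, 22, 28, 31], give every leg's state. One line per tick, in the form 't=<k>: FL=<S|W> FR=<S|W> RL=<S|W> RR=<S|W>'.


t=9: FL=W FR=W RL=S RR=S
t=18: FL=W FR=W RL=W RR=W
t=21: FL=W FR=W RL=S RR=S
t=22: FL=W FR=W RL=S RR=S
t=28: FL=S FR=S RL=W RR=W
t=31: FL=S FR=S RL=W RR=W

t=9: phase=(14,14,6,6) vs β=7 → FL=W FR=W RL=S RR=S
t=18: phase=(7,7,15,15) vs β=7 → FL=W FR=W RL=W RR=W
t=21: phase=(10,10,2,2) vs β=7 → FL=W FR=W RL=S RR=S
t=22: phase=(11,11,3,3) vs β=7 → FL=W FR=W RL=S RR=S
t=28: phase=(1,1,9,9) vs β=7 → FL=S FR=S RL=W RR=W
t=31: phase=(4,4,12,12) vs β=7 → FL=S FR=S RL=W RR=W


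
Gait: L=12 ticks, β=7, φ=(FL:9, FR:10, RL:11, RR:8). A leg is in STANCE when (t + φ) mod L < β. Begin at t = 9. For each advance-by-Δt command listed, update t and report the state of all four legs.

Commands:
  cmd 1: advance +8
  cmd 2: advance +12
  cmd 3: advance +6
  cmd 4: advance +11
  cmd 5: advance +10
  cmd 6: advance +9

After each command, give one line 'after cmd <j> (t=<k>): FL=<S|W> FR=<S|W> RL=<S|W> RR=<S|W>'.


after cmd 1 (t=17): FL=S FR=S RL=S RR=S
after cmd 2 (t=29): FL=S FR=S RL=S RR=S
after cmd 3 (t=35): FL=W FR=W RL=W RR=W
after cmd 4 (t=46): FL=W FR=W RL=W RR=S
after cmd 5 (t=56): FL=S FR=S RL=W RR=S
after cmd 6 (t=65): FL=S FR=S RL=S RR=S

start t=9: FL=S FR=W RL=W RR=S
cmd 1: advance +8 → t=17, phase=(2,3,4,1) → FL=S FR=S RL=S RR=S
cmd 2: advance +12 → t=29, phase=(2,3,4,1) → FL=S FR=S RL=S RR=S
cmd 3: advance +6 → t=35, phase=(8,9,10,7) → FL=W FR=W RL=W RR=W
cmd 4: advance +11 → t=46, phase=(7,8,9,6) → FL=W FR=W RL=W RR=S
cmd 5: advance +10 → t=56, phase=(5,6,7,4) → FL=S FR=S RL=W RR=S
cmd 6: advance +9 → t=65, phase=(2,3,4,1) → FL=S FR=S RL=S RR=S


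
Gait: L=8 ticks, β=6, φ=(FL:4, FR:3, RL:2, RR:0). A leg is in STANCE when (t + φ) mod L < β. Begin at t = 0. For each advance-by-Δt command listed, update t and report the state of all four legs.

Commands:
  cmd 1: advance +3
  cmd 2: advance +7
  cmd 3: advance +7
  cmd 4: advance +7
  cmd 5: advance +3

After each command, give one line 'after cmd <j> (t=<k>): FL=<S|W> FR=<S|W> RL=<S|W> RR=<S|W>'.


start t=0: FL=S FR=S RL=S RR=S
cmd 1: advance +3 → t=3, phase=(7,6,5,3) → FL=W FR=W RL=S RR=S
cmd 2: advance +7 → t=10, phase=(6,5,4,2) → FL=W FR=S RL=S RR=S
cmd 3: advance +7 → t=17, phase=(5,4,3,1) → FL=S FR=S RL=S RR=S
cmd 4: advance +7 → t=24, phase=(4,3,2,0) → FL=S FR=S RL=S RR=S
cmd 5: advance +3 → t=27, phase=(7,6,5,3) → FL=W FR=W RL=S RR=S

after cmd 1 (t=3): FL=W FR=W RL=S RR=S
after cmd 2 (t=10): FL=W FR=S RL=S RR=S
after cmd 3 (t=17): FL=S FR=S RL=S RR=S
after cmd 4 (t=24): FL=S FR=S RL=S RR=S
after cmd 5 (t=27): FL=W FR=W RL=S RR=S


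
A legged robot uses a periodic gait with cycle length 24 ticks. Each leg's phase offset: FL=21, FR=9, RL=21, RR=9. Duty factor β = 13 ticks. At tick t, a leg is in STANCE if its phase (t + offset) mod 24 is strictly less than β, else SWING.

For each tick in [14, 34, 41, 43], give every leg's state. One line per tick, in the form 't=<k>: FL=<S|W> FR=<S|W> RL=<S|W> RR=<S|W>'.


t=14: FL=S FR=W RL=S RR=W
t=34: FL=S FR=W RL=S RR=W
t=41: FL=W FR=S RL=W RR=S
t=43: FL=W FR=S RL=W RR=S

t=14: phase=(11,23,11,23) vs β=13 → FL=S FR=W RL=S RR=W
t=34: phase=(7,19,7,19) vs β=13 → FL=S FR=W RL=S RR=W
t=41: phase=(14,2,14,2) vs β=13 → FL=W FR=S RL=W RR=S
t=43: phase=(16,4,16,4) vs β=13 → FL=W FR=S RL=W RR=S


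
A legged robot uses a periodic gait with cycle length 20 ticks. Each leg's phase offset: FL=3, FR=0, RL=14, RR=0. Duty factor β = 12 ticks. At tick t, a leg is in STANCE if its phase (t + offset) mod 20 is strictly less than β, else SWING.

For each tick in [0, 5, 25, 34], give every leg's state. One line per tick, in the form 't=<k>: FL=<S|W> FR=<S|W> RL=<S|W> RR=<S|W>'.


t=0: phase=(3,0,14,0) vs β=12 → FL=S FR=S RL=W RR=S
t=5: phase=(8,5,19,5) vs β=12 → FL=S FR=S RL=W RR=S
t=25: phase=(8,5,19,5) vs β=12 → FL=S FR=S RL=W RR=S
t=34: phase=(17,14,8,14) vs β=12 → FL=W FR=W RL=S RR=W

t=0: FL=S FR=S RL=W RR=S
t=5: FL=S FR=S RL=W RR=S
t=25: FL=S FR=S RL=W RR=S
t=34: FL=W FR=W RL=S RR=W


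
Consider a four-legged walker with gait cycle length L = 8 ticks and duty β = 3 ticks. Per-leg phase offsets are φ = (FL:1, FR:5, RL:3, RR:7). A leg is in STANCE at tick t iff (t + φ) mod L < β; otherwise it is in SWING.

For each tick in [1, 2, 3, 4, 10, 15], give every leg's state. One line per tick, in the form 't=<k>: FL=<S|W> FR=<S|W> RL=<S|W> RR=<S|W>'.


t=1: FL=S FR=W RL=W RR=S
t=2: FL=W FR=W RL=W RR=S
t=3: FL=W FR=S RL=W RR=S
t=4: FL=W FR=S RL=W RR=W
t=10: FL=W FR=W RL=W RR=S
t=15: FL=S FR=W RL=S RR=W

t=1: phase=(2,6,4,0) vs β=3 → FL=S FR=W RL=W RR=S
t=2: phase=(3,7,5,1) vs β=3 → FL=W FR=W RL=W RR=S
t=3: phase=(4,0,6,2) vs β=3 → FL=W FR=S RL=W RR=S
t=4: phase=(5,1,7,3) vs β=3 → FL=W FR=S RL=W RR=W
t=10: phase=(3,7,5,1) vs β=3 → FL=W FR=W RL=W RR=S
t=15: phase=(0,4,2,6) vs β=3 → FL=S FR=W RL=S RR=W


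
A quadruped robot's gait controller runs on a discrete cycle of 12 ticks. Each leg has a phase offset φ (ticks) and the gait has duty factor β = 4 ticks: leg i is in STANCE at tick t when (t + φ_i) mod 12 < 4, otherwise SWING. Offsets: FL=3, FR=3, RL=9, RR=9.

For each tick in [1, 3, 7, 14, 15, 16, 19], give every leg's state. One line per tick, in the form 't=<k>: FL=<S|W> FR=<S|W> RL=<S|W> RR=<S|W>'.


t=1: phase=(4,4,10,10) vs β=4 → FL=W FR=W RL=W RR=W
t=3: phase=(6,6,0,0) vs β=4 → FL=W FR=W RL=S RR=S
t=7: phase=(10,10,4,4) vs β=4 → FL=W FR=W RL=W RR=W
t=14: phase=(5,5,11,11) vs β=4 → FL=W FR=W RL=W RR=W
t=15: phase=(6,6,0,0) vs β=4 → FL=W FR=W RL=S RR=S
t=16: phase=(7,7,1,1) vs β=4 → FL=W FR=W RL=S RR=S
t=19: phase=(10,10,4,4) vs β=4 → FL=W FR=W RL=W RR=W

t=1: FL=W FR=W RL=W RR=W
t=3: FL=W FR=W RL=S RR=S
t=7: FL=W FR=W RL=W RR=W
t=14: FL=W FR=W RL=W RR=W
t=15: FL=W FR=W RL=S RR=S
t=16: FL=W FR=W RL=S RR=S
t=19: FL=W FR=W RL=W RR=W


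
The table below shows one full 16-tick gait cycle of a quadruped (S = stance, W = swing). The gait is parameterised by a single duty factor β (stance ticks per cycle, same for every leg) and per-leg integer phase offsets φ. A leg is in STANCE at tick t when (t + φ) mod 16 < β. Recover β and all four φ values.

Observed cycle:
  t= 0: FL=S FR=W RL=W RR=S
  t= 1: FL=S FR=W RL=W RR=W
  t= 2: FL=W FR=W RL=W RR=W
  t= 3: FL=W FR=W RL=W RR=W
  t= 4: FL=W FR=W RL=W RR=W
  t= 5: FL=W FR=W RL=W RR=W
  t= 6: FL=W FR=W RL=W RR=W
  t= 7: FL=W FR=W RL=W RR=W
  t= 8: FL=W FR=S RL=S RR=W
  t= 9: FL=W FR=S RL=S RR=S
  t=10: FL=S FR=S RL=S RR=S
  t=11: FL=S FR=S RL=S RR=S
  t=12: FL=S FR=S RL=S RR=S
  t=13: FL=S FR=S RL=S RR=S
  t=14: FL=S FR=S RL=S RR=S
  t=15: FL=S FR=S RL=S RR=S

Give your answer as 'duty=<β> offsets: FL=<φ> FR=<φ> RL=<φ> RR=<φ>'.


duty=8 offsets: FL=6 FR=8 RL=8 RR=7

duty β = stance ticks per leg = 8
FL: stance ticks = 8; W→S at t=10 → φ=6
FR: stance ticks = 8; W→S at t=8 → φ=8
RL: stance ticks = 8; W→S at t=8 → φ=8
RR: stance ticks = 8; W→S at t=9 → φ=7


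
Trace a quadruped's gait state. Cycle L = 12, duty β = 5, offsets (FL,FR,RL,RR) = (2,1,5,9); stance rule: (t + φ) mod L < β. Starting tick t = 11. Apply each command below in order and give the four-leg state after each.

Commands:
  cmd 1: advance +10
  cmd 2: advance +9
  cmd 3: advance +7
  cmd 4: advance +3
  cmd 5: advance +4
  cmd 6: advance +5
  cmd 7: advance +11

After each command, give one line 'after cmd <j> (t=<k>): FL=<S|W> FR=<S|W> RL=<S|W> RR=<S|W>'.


after cmd 1 (t=21): FL=W FR=W RL=S RR=W
after cmd 2 (t=30): FL=W FR=W RL=W RR=S
after cmd 3 (t=37): FL=S FR=S RL=W RR=W
after cmd 4 (t=40): FL=W FR=W RL=W RR=S
after cmd 5 (t=44): FL=W FR=W RL=S RR=W
after cmd 6 (t=49): FL=S FR=S RL=W RR=W
after cmd 7 (t=60): FL=S FR=S RL=W RR=W

start t=11: FL=S FR=S RL=S RR=W
cmd 1: advance +10 → t=21, phase=(11,10,2,6) → FL=W FR=W RL=S RR=W
cmd 2: advance +9 → t=30, phase=(8,7,11,3) → FL=W FR=W RL=W RR=S
cmd 3: advance +7 → t=37, phase=(3,2,6,10) → FL=S FR=S RL=W RR=W
cmd 4: advance +3 → t=40, phase=(6,5,9,1) → FL=W FR=W RL=W RR=S
cmd 5: advance +4 → t=44, phase=(10,9,1,5) → FL=W FR=W RL=S RR=W
cmd 6: advance +5 → t=49, phase=(3,2,6,10) → FL=S FR=S RL=W RR=W
cmd 7: advance +11 → t=60, phase=(2,1,5,9) → FL=S FR=S RL=W RR=W


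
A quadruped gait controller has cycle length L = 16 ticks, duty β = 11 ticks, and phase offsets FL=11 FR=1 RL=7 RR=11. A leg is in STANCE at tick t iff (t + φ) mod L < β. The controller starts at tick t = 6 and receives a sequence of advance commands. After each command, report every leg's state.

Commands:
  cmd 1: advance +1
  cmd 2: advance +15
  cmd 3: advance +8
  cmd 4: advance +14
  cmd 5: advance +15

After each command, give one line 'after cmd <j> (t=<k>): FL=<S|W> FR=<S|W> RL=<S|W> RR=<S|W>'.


start t=6: FL=S FR=S RL=W RR=S
cmd 1: advance +1 → t=7, phase=(2,8,14,2) → FL=S FR=S RL=W RR=S
cmd 2: advance +15 → t=22, phase=(1,7,13,1) → FL=S FR=S RL=W RR=S
cmd 3: advance +8 → t=30, phase=(9,15,5,9) → FL=S FR=W RL=S RR=S
cmd 4: advance +14 → t=44, phase=(7,13,3,7) → FL=S FR=W RL=S RR=S
cmd 5: advance +15 → t=59, phase=(6,12,2,6) → FL=S FR=W RL=S RR=S

after cmd 1 (t=7): FL=S FR=S RL=W RR=S
after cmd 2 (t=22): FL=S FR=S RL=W RR=S
after cmd 3 (t=30): FL=S FR=W RL=S RR=S
after cmd 4 (t=44): FL=S FR=W RL=S RR=S
after cmd 5 (t=59): FL=S FR=W RL=S RR=S


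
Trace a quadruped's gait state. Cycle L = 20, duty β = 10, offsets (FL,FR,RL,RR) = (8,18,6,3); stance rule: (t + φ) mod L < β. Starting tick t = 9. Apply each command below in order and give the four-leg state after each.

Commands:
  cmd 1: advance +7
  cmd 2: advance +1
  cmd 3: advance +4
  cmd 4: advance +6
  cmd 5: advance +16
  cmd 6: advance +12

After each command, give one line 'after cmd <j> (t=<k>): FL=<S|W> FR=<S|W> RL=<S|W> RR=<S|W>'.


start t=9: FL=W FR=S RL=W RR=W
cmd 1: advance +7 → t=16, phase=(4,14,2,19) → FL=S FR=W RL=S RR=W
cmd 2: advance +1 → t=17, phase=(5,15,3,0) → FL=S FR=W RL=S RR=S
cmd 3: advance +4 → t=21, phase=(9,19,7,4) → FL=S FR=W RL=S RR=S
cmd 4: advance +6 → t=27, phase=(15,5,13,10) → FL=W FR=S RL=W RR=W
cmd 5: advance +16 → t=43, phase=(11,1,9,6) → FL=W FR=S RL=S RR=S
cmd 6: advance +12 → t=55, phase=(3,13,1,18) → FL=S FR=W RL=S RR=W

after cmd 1 (t=16): FL=S FR=W RL=S RR=W
after cmd 2 (t=17): FL=S FR=W RL=S RR=S
after cmd 3 (t=21): FL=S FR=W RL=S RR=S
after cmd 4 (t=27): FL=W FR=S RL=W RR=W
after cmd 5 (t=43): FL=W FR=S RL=S RR=S
after cmd 6 (t=55): FL=S FR=W RL=S RR=W


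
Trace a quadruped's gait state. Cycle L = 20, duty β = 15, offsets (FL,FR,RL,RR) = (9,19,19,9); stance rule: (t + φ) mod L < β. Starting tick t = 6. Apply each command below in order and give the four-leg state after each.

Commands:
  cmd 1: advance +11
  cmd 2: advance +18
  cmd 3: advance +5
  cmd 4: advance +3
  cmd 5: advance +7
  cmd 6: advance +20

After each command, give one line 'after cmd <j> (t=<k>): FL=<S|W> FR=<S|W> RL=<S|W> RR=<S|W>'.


start t=6: FL=W FR=S RL=S RR=W
cmd 1: advance +11 → t=17, phase=(6,16,16,6) → FL=S FR=W RL=W RR=S
cmd 2: advance +18 → t=35, phase=(4,14,14,4) → FL=S FR=S RL=S RR=S
cmd 3: advance +5 → t=40, phase=(9,19,19,9) → FL=S FR=W RL=W RR=S
cmd 4: advance +3 → t=43, phase=(12,2,2,12) → FL=S FR=S RL=S RR=S
cmd 5: advance +7 → t=50, phase=(19,9,9,19) → FL=W FR=S RL=S RR=W
cmd 6: advance +20 → t=70, phase=(19,9,9,19) → FL=W FR=S RL=S RR=W

after cmd 1 (t=17): FL=S FR=W RL=W RR=S
after cmd 2 (t=35): FL=S FR=S RL=S RR=S
after cmd 3 (t=40): FL=S FR=W RL=W RR=S
after cmd 4 (t=43): FL=S FR=S RL=S RR=S
after cmd 5 (t=50): FL=W FR=S RL=S RR=W
after cmd 6 (t=70): FL=W FR=S RL=S RR=W


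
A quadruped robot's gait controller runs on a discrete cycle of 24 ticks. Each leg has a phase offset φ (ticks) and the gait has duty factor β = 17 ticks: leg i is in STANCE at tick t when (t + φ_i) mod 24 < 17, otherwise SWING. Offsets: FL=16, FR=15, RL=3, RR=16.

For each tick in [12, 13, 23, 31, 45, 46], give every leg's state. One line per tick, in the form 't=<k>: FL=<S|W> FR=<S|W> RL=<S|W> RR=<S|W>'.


t=12: FL=S FR=S RL=S RR=S
t=13: FL=S FR=S RL=S RR=S
t=23: FL=S FR=S RL=S RR=S
t=31: FL=W FR=W RL=S RR=W
t=45: FL=S FR=S RL=S RR=S
t=46: FL=S FR=S RL=S RR=S

t=12: phase=(4,3,15,4) vs β=17 → FL=S FR=S RL=S RR=S
t=13: phase=(5,4,16,5) vs β=17 → FL=S FR=S RL=S RR=S
t=23: phase=(15,14,2,15) vs β=17 → FL=S FR=S RL=S RR=S
t=31: phase=(23,22,10,23) vs β=17 → FL=W FR=W RL=S RR=W
t=45: phase=(13,12,0,13) vs β=17 → FL=S FR=S RL=S RR=S
t=46: phase=(14,13,1,14) vs β=17 → FL=S FR=S RL=S RR=S


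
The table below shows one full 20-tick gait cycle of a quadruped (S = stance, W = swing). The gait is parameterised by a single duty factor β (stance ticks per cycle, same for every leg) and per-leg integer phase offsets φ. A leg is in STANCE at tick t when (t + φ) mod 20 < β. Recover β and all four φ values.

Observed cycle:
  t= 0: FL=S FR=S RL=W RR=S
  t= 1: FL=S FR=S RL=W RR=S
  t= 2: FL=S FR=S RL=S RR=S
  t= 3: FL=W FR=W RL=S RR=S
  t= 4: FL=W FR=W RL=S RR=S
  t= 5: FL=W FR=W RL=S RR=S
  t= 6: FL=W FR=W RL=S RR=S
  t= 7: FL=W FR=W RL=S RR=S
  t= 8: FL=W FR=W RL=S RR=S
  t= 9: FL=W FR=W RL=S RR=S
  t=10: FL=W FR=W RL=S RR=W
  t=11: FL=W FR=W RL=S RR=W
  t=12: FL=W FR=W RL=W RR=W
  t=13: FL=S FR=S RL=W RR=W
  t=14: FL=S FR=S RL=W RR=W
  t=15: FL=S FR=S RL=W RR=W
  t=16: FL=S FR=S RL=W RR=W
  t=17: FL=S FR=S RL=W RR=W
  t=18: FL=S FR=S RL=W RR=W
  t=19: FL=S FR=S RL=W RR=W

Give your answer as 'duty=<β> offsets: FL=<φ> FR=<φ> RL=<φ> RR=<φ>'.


duty β = stance ticks per leg = 10
FL: stance ticks = 10; W→S at t=13 → φ=7
FR: stance ticks = 10; W→S at t=13 → φ=7
RL: stance ticks = 10; W→S at t=2 → φ=18
RR: stance ticks = 10; W→S at t=0 → φ=0

duty=10 offsets: FL=7 FR=7 RL=18 RR=0


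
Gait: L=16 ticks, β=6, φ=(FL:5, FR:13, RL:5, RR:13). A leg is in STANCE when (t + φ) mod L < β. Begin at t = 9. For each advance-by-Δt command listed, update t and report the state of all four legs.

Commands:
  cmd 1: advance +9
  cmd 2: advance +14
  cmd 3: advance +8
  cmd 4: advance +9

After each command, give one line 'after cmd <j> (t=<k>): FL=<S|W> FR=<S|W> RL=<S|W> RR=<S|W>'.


after cmd 1 (t=18): FL=W FR=W RL=W RR=W
after cmd 2 (t=32): FL=S FR=W RL=S RR=W
after cmd 3 (t=40): FL=W FR=S RL=W RR=S
after cmd 4 (t=49): FL=W FR=W RL=W RR=W

start t=9: FL=W FR=W RL=W RR=W
cmd 1: advance +9 → t=18, phase=(7,15,7,15) → FL=W FR=W RL=W RR=W
cmd 2: advance +14 → t=32, phase=(5,13,5,13) → FL=S FR=W RL=S RR=W
cmd 3: advance +8 → t=40, phase=(13,5,13,5) → FL=W FR=S RL=W RR=S
cmd 4: advance +9 → t=49, phase=(6,14,6,14) → FL=W FR=W RL=W RR=W


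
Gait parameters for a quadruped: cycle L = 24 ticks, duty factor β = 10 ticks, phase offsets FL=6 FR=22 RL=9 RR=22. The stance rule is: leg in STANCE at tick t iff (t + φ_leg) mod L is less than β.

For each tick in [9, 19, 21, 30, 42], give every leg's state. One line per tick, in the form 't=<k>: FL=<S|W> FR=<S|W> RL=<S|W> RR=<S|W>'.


t=9: FL=W FR=S RL=W RR=S
t=19: FL=S FR=W RL=S RR=W
t=21: FL=S FR=W RL=S RR=W
t=30: FL=W FR=S RL=W RR=S
t=42: FL=S FR=W RL=S RR=W

t=9: phase=(15,7,18,7) vs β=10 → FL=W FR=S RL=W RR=S
t=19: phase=(1,17,4,17) vs β=10 → FL=S FR=W RL=S RR=W
t=21: phase=(3,19,6,19) vs β=10 → FL=S FR=W RL=S RR=W
t=30: phase=(12,4,15,4) vs β=10 → FL=W FR=S RL=W RR=S
t=42: phase=(0,16,3,16) vs β=10 → FL=S FR=W RL=S RR=W


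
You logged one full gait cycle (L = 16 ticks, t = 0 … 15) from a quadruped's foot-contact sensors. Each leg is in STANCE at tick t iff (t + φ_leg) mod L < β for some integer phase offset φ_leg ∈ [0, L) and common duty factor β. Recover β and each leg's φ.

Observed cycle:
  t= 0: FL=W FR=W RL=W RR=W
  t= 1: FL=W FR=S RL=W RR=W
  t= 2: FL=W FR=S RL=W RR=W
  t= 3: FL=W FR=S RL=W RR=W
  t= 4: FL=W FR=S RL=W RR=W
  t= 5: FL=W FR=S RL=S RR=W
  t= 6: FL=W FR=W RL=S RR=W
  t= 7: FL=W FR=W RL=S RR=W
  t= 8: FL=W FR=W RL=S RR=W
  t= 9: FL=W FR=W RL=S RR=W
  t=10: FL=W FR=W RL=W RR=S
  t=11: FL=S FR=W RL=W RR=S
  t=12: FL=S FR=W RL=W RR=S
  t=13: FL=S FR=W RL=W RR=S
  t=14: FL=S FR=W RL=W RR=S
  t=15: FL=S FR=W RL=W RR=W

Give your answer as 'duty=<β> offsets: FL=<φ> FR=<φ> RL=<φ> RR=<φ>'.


duty=5 offsets: FL=5 FR=15 RL=11 RR=6

duty β = stance ticks per leg = 5
FL: stance ticks = 5; W→S at t=11 → φ=5
FR: stance ticks = 5; W→S at t=1 → φ=15
RL: stance ticks = 5; W→S at t=5 → φ=11
RR: stance ticks = 5; W→S at t=10 → φ=6


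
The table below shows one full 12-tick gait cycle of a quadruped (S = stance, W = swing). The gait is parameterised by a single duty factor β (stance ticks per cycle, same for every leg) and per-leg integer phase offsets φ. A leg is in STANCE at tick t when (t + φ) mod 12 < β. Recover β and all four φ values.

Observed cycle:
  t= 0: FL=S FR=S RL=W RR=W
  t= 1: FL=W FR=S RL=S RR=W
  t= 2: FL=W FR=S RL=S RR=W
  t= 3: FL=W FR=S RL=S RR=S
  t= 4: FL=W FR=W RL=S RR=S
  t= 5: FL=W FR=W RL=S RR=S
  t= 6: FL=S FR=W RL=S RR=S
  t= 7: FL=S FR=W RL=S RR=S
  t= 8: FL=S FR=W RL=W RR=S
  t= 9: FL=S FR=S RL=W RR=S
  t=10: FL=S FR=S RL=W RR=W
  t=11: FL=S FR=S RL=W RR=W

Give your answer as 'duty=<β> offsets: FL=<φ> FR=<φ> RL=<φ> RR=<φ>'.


duty β = stance ticks per leg = 7
FL: stance ticks = 7; W→S at t=6 → φ=6
FR: stance ticks = 7; W→S at t=9 → φ=3
RL: stance ticks = 7; W→S at t=1 → φ=11
RR: stance ticks = 7; W→S at t=3 → φ=9

duty=7 offsets: FL=6 FR=3 RL=11 RR=9


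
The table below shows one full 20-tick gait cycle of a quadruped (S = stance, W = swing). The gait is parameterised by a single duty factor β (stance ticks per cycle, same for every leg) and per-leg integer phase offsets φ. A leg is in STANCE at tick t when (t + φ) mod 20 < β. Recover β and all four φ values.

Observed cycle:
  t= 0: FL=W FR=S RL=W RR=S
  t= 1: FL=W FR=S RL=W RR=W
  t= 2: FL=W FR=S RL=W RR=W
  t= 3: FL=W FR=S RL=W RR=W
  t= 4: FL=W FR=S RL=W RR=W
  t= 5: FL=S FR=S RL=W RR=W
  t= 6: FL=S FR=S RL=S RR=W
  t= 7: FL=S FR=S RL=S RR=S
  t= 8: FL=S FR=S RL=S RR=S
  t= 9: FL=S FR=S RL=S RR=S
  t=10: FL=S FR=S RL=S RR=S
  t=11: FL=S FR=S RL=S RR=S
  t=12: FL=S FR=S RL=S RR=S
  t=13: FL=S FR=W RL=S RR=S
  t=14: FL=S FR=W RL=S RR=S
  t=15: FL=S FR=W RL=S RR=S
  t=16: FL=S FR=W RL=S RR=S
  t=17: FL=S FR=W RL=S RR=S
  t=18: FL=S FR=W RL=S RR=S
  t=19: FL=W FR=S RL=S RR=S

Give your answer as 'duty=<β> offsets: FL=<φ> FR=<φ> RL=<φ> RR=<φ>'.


duty β = stance ticks per leg = 14
FL: stance ticks = 14; W→S at t=5 → φ=15
FR: stance ticks = 14; W→S at t=19 → φ=1
RL: stance ticks = 14; W→S at t=6 → φ=14
RR: stance ticks = 14; W→S at t=7 → φ=13

duty=14 offsets: FL=15 FR=1 RL=14 RR=13


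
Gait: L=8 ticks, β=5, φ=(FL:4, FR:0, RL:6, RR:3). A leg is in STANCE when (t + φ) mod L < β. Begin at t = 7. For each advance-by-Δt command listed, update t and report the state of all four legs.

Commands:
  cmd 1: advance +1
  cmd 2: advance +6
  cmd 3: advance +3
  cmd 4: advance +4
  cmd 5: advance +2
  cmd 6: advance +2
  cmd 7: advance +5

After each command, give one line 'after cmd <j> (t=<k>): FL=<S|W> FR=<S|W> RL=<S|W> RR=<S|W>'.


start t=7: FL=S FR=W RL=W RR=S
cmd 1: advance +1 → t=8, phase=(4,0,6,3) → FL=S FR=S RL=W RR=S
cmd 2: advance +6 → t=14, phase=(2,6,4,1) → FL=S FR=W RL=S RR=S
cmd 3: advance +3 → t=17, phase=(5,1,7,4) → FL=W FR=S RL=W RR=S
cmd 4: advance +4 → t=21, phase=(1,5,3,0) → FL=S FR=W RL=S RR=S
cmd 5: advance +2 → t=23, phase=(3,7,5,2) → FL=S FR=W RL=W RR=S
cmd 6: advance +2 → t=25, phase=(5,1,7,4) → FL=W FR=S RL=W RR=S
cmd 7: advance +5 → t=30, phase=(2,6,4,1) → FL=S FR=W RL=S RR=S

after cmd 1 (t=8): FL=S FR=S RL=W RR=S
after cmd 2 (t=14): FL=S FR=W RL=S RR=S
after cmd 3 (t=17): FL=W FR=S RL=W RR=S
after cmd 4 (t=21): FL=S FR=W RL=S RR=S
after cmd 5 (t=23): FL=S FR=W RL=W RR=S
after cmd 6 (t=25): FL=W FR=S RL=W RR=S
after cmd 7 (t=30): FL=S FR=W RL=S RR=S


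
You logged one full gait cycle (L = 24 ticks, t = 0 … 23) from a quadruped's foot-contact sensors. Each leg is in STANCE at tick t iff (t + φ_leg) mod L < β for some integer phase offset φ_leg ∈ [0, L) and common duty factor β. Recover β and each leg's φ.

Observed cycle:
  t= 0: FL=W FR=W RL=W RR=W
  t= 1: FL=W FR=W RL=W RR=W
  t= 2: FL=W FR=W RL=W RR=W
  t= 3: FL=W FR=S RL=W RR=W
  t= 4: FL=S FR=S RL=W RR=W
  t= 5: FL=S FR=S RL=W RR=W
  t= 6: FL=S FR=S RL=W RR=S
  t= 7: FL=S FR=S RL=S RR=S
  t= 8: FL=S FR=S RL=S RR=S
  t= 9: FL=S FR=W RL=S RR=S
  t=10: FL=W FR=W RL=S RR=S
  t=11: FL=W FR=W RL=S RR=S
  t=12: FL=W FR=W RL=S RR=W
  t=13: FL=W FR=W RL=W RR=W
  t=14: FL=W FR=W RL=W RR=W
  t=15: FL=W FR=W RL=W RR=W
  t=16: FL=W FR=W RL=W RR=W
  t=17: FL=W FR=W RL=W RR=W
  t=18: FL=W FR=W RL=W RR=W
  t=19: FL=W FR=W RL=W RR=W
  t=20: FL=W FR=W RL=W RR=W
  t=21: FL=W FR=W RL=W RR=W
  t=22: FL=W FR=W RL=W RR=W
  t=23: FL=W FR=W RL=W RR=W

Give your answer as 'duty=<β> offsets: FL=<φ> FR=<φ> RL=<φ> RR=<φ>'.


duty β = stance ticks per leg = 6
FL: stance ticks = 6; W→S at t=4 → φ=20
FR: stance ticks = 6; W→S at t=3 → φ=21
RL: stance ticks = 6; W→S at t=7 → φ=17
RR: stance ticks = 6; W→S at t=6 → φ=18

duty=6 offsets: FL=20 FR=21 RL=17 RR=18


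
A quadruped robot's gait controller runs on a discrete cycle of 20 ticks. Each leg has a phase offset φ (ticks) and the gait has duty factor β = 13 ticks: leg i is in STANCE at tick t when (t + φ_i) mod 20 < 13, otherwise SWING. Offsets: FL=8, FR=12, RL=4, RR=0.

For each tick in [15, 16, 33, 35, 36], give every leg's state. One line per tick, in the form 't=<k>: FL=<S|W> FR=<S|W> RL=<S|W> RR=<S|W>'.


t=15: phase=(3,7,19,15) vs β=13 → FL=S FR=S RL=W RR=W
t=16: phase=(4,8,0,16) vs β=13 → FL=S FR=S RL=S RR=W
t=33: phase=(1,5,17,13) vs β=13 → FL=S FR=S RL=W RR=W
t=35: phase=(3,7,19,15) vs β=13 → FL=S FR=S RL=W RR=W
t=36: phase=(4,8,0,16) vs β=13 → FL=S FR=S RL=S RR=W

t=15: FL=S FR=S RL=W RR=W
t=16: FL=S FR=S RL=S RR=W
t=33: FL=S FR=S RL=W RR=W
t=35: FL=S FR=S RL=W RR=W
t=36: FL=S FR=S RL=S RR=W


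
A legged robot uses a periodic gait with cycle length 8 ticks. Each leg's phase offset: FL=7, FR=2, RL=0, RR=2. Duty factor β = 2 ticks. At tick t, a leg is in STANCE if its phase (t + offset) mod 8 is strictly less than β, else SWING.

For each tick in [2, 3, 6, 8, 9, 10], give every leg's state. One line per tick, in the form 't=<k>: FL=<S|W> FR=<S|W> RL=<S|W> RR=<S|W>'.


t=2: FL=S FR=W RL=W RR=W
t=3: FL=W FR=W RL=W RR=W
t=6: FL=W FR=S RL=W RR=S
t=8: FL=W FR=W RL=S RR=W
t=9: FL=S FR=W RL=S RR=W
t=10: FL=S FR=W RL=W RR=W

t=2: phase=(1,4,2,4) vs β=2 → FL=S FR=W RL=W RR=W
t=3: phase=(2,5,3,5) vs β=2 → FL=W FR=W RL=W RR=W
t=6: phase=(5,0,6,0) vs β=2 → FL=W FR=S RL=W RR=S
t=8: phase=(7,2,0,2) vs β=2 → FL=W FR=W RL=S RR=W
t=9: phase=(0,3,1,3) vs β=2 → FL=S FR=W RL=S RR=W
t=10: phase=(1,4,2,4) vs β=2 → FL=S FR=W RL=W RR=W


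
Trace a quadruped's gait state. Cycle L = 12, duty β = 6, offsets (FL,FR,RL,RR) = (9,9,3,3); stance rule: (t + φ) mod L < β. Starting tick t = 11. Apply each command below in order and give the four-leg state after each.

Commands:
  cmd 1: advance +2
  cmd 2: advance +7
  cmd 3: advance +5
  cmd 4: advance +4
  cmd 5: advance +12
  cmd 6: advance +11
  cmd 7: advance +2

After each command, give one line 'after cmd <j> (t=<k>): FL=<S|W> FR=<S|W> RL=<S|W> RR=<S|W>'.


start t=11: FL=W FR=W RL=S RR=S
cmd 1: advance +2 → t=13, phase=(10,10,4,4) → FL=W FR=W RL=S RR=S
cmd 2: advance +7 → t=20, phase=(5,5,11,11) → FL=S FR=S RL=W RR=W
cmd 3: advance +5 → t=25, phase=(10,10,4,4) → FL=W FR=W RL=S RR=S
cmd 4: advance +4 → t=29, phase=(2,2,8,8) → FL=S FR=S RL=W RR=W
cmd 5: advance +12 → t=41, phase=(2,2,8,8) → FL=S FR=S RL=W RR=W
cmd 6: advance +11 → t=52, phase=(1,1,7,7) → FL=S FR=S RL=W RR=W
cmd 7: advance +2 → t=54, phase=(3,3,9,9) → FL=S FR=S RL=W RR=W

after cmd 1 (t=13): FL=W FR=W RL=S RR=S
after cmd 2 (t=20): FL=S FR=S RL=W RR=W
after cmd 3 (t=25): FL=W FR=W RL=S RR=S
after cmd 4 (t=29): FL=S FR=S RL=W RR=W
after cmd 5 (t=41): FL=S FR=S RL=W RR=W
after cmd 6 (t=52): FL=S FR=S RL=W RR=W
after cmd 7 (t=54): FL=S FR=S RL=W RR=W


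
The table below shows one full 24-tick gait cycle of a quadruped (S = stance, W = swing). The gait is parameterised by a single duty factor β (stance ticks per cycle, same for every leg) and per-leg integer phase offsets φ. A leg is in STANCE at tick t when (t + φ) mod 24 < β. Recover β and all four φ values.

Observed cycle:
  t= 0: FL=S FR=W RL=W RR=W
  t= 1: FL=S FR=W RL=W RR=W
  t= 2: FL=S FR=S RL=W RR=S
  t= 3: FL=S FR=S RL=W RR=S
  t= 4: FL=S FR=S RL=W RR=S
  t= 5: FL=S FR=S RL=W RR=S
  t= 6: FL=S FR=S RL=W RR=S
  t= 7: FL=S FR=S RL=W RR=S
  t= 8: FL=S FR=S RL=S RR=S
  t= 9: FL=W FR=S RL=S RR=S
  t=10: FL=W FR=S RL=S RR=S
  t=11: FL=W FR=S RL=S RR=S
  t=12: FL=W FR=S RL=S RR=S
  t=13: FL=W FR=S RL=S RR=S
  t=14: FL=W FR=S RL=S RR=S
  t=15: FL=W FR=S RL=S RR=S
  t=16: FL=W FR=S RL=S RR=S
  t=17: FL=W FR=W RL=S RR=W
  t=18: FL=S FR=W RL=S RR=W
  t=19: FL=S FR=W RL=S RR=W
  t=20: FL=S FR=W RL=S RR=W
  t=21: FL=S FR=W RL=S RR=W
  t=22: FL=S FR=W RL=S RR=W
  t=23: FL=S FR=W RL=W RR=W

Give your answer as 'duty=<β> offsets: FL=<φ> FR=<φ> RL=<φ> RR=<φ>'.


duty β = stance ticks per leg = 15
FL: stance ticks = 15; W→S at t=18 → φ=6
FR: stance ticks = 15; W→S at t=2 → φ=22
RL: stance ticks = 15; W→S at t=8 → φ=16
RR: stance ticks = 15; W→S at t=2 → φ=22

duty=15 offsets: FL=6 FR=22 RL=16 RR=22
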